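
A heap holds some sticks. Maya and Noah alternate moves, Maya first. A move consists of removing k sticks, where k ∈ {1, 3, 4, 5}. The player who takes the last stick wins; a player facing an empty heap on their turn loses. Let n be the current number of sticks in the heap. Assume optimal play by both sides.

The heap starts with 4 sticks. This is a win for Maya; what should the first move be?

Positions with no move are L. A position that does have a move is losing for the player to move precisely when every available move leads to a winning position for the opponent. Fill in the labels:
n=0: no move → L
n=1: can move to 0, which is L ⇒ W
n=2: the only move is to 1(W), a W ⇒ L
n=3: can move to 2, which is L ⇒ W
n=4: can move to 0, which is L ⇒ W
From 4, the L positions reachable in one move are: 0.

Remove 4, leaving 0.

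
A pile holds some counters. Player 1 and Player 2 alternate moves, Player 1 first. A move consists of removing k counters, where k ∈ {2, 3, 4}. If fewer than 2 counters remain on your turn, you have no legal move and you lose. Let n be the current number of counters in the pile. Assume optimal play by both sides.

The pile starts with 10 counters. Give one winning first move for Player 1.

Compute win/loss labels from the base case upward. A position with no move is L. Any other position is W if it can reach an L in one move, else L.
n=0: no move → L
n=1: no move → L
n=2: can move to 0, which is L ⇒ W
n=3: can move to 1, which is L ⇒ W
n=4: can move to 1, which is L ⇒ W
n=5: can move to 1, which is L ⇒ W
n=6: moves to 4(W), 3(W), 2(W); every one is W ⇒ L
n=7: moves to 5(W), 4(W), 3(W); every one is W ⇒ L
n=8: can move to 6, which is L ⇒ W
n=9: can move to 7, which is L ⇒ W
n=10: can move to 7, which is L ⇒ W
From 10, the L positions reachable in one move are: 7, 6. Any move reaching one of these is winning.

Remove 3, leaving 7.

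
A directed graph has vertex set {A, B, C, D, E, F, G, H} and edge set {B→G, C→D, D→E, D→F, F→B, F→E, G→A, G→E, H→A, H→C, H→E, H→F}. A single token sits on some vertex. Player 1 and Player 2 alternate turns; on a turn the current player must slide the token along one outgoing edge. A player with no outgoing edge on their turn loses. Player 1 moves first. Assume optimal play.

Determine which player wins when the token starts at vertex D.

Player 1 wins.

Positions with no move are L. A position that does have a move is losing for the player to move precisely when every available move leads to a winning position for the opponent. Fill in the labels:
Every edge goes from a vertex to one that appears earlier in the order E, A, G, B, F, D, C, H, so processing vertices in that order labels each vertex after all of its successors.
E: no outgoing edge → L
A: no outgoing edge → L
G: reaches L-position A → W
B: only reaches G(W), which is W → L
F: reaches L-position B → W
D: reaches L-position E → W
C: only reaches D(W), which is W → L
H: reaches L-position C → W
From D Player 1 can move to E, reaching an L position.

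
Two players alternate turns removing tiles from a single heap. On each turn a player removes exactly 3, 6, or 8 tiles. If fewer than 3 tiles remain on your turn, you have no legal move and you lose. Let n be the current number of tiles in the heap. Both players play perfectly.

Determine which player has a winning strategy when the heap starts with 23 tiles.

The second player wins.

Label each position W (a win for the player to move) or L (a loss). A position with no legal move is L; any other position is W exactly when some move reaches an L, and L when every move reaches a W.
n=0: no move → L
n=1: no move → L
n=2: no move → L
n=3: can move to 0, which is L ⇒ W
n=4: can move to 1, which is L ⇒ W
n=5: can move to 2, which is L ⇒ W
n=6: can move to 0, which is L ⇒ W
n=7: can move to 1, which is L ⇒ W
n=8: can move to 2, which is L ⇒ W
n=9: can move to 1, which is L ⇒ W
n=10: can move to 2, which is L ⇒ W
n=11: moves to 8(W), 5(W), 3(W); every one is W ⇒ L
n=12: moves to 9(W), 6(W), 4(W); every one is W ⇒ L
n=13: moves to 10(W), 7(W), 5(W); every one is W ⇒ L
n=14: can move to 11, which is L ⇒ W
n=15: can move to 12, which is L ⇒ W
n=16: can move to 13, which is L ⇒ W
n=17: can move to 11, which is L ⇒ W
n=18: can move to 12, which is L ⇒ W
n=19: can move to 13, which is L ⇒ W
n=20: can move to 12, which is L ⇒ W
n=21: can move to 13, which is L ⇒ W
n=22: moves to 19(W), 16(W), 14(W); every one is W ⇒ L
n=23: moves to 20(W), 17(W), 15(W); every one is W ⇒ L
Every move from 23 reaches a W position, so the mover loses.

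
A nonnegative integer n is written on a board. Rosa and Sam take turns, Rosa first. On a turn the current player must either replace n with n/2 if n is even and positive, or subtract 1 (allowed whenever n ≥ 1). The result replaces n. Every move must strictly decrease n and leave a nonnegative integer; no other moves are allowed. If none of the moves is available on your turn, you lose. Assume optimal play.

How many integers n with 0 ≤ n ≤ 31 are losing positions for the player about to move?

16

Build the W/L table. Terminal = L. A non-terminal position is W if it has a move to some L; otherwise it is L.
n=0: no move → L
n=1: W (go to 0, an L position)
n=2: L (sole option 1(W) is W)
n=3: W (go to 2, an L position)
n=4: W (go to 2, an L position)
n=5: L (sole option 4(W) is W)
n=6: W (go to 5, an L position)
n=7: L (sole option 6(W) is W)
n=8: W (go to 7, an L position)
n=9: L (sole option 8(W) is W)
n=10: W (go to 5, an L position)
n=11: L (sole option 10(W) is W)
n=12: W (go to 11, an L position)
n=13: L (sole option 12(W) is W)
n=14: W (go to 7, an L position)
n=15: L (sole option 14(W) is W)
n=16: W (go to 15, an L position)
n=17: L (sole option 16(W) is W)
n=18: W (go to 9, an L position)
n=19: L (sole option 18(W) is W)
n=20: W (go to 19, an L position)
n=21: L (sole option 20(W) is W)
n=22: W (go to 11, an L position)
n=23: L (sole option 22(W) is W)
n=24: W (go to 23, an L position)
n=25: L (sole option 24(W) is W)
n=26: W (go to 13, an L position)
n=27: L (sole option 26(W) is W)
n=28: W (go to 27, an L position)
n=29: L (sole option 28(W) is W)
n=30: W (go to 15, an L position)
n=31: L (sole option 30(W) is W)
L entries with 0 ≤ n ≤ 31: n = 0, 2, 5, 7, 9, 11, 13, 15, 17, 19, 21, 23, 25, 27, 29, 31; that makes 16.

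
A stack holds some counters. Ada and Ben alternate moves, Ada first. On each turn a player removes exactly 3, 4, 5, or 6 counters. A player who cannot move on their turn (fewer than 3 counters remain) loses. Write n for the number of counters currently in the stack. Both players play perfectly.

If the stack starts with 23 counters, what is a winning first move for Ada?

Remove 3, leaving 20.

Work bottom-up. With no move the player to move loses. Otherwise the position is W if at least one move leads to an L position for the opponent, and L if every move leads to a W.
n=0: no move → L
n=1: no move → L
n=2: no move → L
n=3: →0(L), so W
n=4: →1(L), so W
n=5: →2(L), so W
n=6: →2(L), so W
n=7: →2(L), so W
n=8: →2(L), so W
n=9: →6(W), 5(W), 4(W), 3(W) — all W, so L
n=10: →7(W), 6(W), 5(W), 4(W) — all W, so L
n=11: →8(W), 7(W), 6(W), 5(W) — all W, so L
n=12: →9(L), so W
n=13: →10(L), so W
n=14: →11(L), so W
n=15: →11(L), so W
n=16: →11(L), so W
n=17: →11(L), so W
n=18: →15(W), 14(W), 13(W), 12(W) — all W, so L
n=19: →16(W), 15(W), 14(W), 13(W) — all W, so L
n=20: →17(W), 16(W), 15(W), 14(W) — all W, so L
n=21: →18(L), so W
n=22: →19(L), so W
n=23: →20(L), so W
From 23, the L positions reachable in one move are: 20, 19, 18. Any move reaching one of these is winning.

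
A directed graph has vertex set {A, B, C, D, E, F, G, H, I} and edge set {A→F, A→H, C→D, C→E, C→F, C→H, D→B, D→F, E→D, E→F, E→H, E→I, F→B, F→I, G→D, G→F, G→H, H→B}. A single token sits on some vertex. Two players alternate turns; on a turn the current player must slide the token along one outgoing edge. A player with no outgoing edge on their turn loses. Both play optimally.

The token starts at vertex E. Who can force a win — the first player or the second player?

The first player wins.

Positions with no move are L. A position that does have a move is losing for the player to move precisely when every available move leads to a winning position for the opponent. Fill in the labels:
Every edge goes from a vertex to one that appears earlier in the order B, I, H, F, D, E, A, C, G, so processing vertices in that order labels each vertex after all of its successors.
B: no outgoing edge → L
I: no outgoing edge → L
H: can move to B, which is L ⇒ W
F: can move to I, which is L ⇒ W
D: can move to B, which is L ⇒ W
E: can move to I, which is L ⇒ W
A: moves to F(W), H(W); every one is W ⇒ L
C: moves to E(W), D(W), F(W), H(W); every one is W ⇒ L
G: moves to D(W), F(W), H(W); every one is W ⇒ L
From E the player to move can move to I, reaching an L position.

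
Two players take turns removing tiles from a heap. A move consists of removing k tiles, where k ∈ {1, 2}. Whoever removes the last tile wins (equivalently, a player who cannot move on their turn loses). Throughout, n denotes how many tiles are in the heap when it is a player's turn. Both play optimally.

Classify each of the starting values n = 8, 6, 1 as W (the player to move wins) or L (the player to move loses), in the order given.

8: W, 6: L, 1: W

Positions with no move are L. A position that does have a move is losing for the player to move precisely when every available move leads to a winning position for the opponent. Fill in the labels:
n=0: no move → L
n=1: can move to 0, which is L ⇒ W
n=2: can move to 0, which is L ⇒ W
n=3: moves to 2(W), 1(W); every one is W ⇒ L
n=4: can move to 3, which is L ⇒ W
n=5: can move to 3, which is L ⇒ W
n=6: moves to 5(W), 4(W); every one is W ⇒ L
n=7: can move to 6, which is L ⇒ W
n=8: can move to 6, which is L ⇒ W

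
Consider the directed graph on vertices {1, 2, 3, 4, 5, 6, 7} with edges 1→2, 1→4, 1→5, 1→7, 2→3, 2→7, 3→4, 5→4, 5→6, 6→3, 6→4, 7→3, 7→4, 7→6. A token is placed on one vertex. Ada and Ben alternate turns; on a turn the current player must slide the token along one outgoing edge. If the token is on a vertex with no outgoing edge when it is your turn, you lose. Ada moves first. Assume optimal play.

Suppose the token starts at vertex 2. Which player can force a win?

Classify positions by backward induction: terminal positions (no move available) are L. From any other position, the mover wins iff some move reaches an L.
Every edge goes from a vertex to one that appears earlier in the order 4, 3, 6, 5, 7, 2, 1, so processing vertices in that order labels each vertex after all of its successors.
4: no outgoing edge → L
3: can move to 4, which is L ⇒ W
6: can move to 4, which is L ⇒ W
5: can move to 4, which is L ⇒ W
7: can move to 4, which is L ⇒ W
2: moves to 7(W), 3(W); every one is W ⇒ L
1: can move to 2, which is L ⇒ W
Every move from 2 reaches a W position, so the mover loses.

Ben wins.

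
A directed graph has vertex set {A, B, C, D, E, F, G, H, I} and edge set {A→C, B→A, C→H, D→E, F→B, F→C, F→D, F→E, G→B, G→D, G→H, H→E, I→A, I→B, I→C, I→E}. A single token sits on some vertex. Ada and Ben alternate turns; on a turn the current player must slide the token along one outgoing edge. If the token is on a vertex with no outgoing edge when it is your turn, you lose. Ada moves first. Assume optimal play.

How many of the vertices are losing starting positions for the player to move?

3

Compute win/loss labels from the base case upward. A position with no move is L. Any other position is W if it can reach an L in one move, else L.
Every edge goes from a vertex to one that appears earlier in the order E, H, C, A, B, D, I, F, G, so processing vertices in that order labels each vertex after all of its successors.
E: no outgoing edge → L
H: reaches L-position E → W
C: only reaches H(W), which is W → L
A: reaches L-position C → W
B: only reaches A(W), which is W → L
D: reaches L-position E → W
I: reaches L-position B → W
F: reaches L-position B → W
G: reaches L-position B → W
The L vertices are B, C, E; that is 3 in all.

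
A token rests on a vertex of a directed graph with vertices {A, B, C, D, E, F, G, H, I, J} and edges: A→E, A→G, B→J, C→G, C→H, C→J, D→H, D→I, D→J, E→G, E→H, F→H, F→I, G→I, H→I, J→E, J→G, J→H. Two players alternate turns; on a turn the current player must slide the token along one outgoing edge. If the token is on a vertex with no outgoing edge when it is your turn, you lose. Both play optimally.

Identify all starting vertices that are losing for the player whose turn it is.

B, C, E, I

Work bottom-up. With no move the player to move loses. Otherwise the position is W if at least one move leads to an L position for the opponent, and L if every move leads to a W.
Every edge goes from a vertex to one that appears earlier in the order I, G, H, E, F, J, D, C, B, A, so processing vertices in that order labels each vertex after all of its successors.
I: no outgoing edge → L
G: →I(L), so W
H: →I(L), so W
E: →H(W), G(W) — all W, so L
F: →I(L), so W
J: →E(L), so W
D: →I(L), so W
C: →J(W), H(W), G(W) — all W, so L
B: →J(W) only, which is W, so L
A: →E(L), so W
The losing starting vertices are exactly the entries labelled L in this table (4 of them).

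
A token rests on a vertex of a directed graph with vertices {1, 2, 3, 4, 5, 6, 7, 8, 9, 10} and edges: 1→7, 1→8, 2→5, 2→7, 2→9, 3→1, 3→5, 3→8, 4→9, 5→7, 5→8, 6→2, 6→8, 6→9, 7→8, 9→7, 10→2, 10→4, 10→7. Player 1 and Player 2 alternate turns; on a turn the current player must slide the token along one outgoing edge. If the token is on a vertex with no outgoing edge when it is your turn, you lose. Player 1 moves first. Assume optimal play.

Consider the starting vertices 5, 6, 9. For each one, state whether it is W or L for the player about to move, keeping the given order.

Positions with no move are L. A position that does have a move is losing for the player to move precisely when every available move leads to a winning position for the opponent. Fill in the labels:
Every edge goes from a vertex to one that appears earlier in the order 8, 7, 5, 9, 2, 6, 1, 3, 4, 10, so processing vertices in that order labels each vertex after all of its successors.
8: no outgoing edge → L
7: →8(L), so W
5: →8(L), so W
9: →7(W) only, which is W, so L
2: →9(L), so W
6: →9(L), so W
1: →8(L), so W
3: →8(L), so W
4: →9(L), so W
10: →4(W), 2(W), 7(W) — all W, so L

5: W, 6: W, 9: L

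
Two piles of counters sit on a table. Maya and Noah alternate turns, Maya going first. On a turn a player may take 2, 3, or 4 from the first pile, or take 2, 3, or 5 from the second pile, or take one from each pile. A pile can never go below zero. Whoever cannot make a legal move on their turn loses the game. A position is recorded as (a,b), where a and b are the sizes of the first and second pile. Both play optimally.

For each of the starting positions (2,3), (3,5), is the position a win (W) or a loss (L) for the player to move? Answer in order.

Work bottom-up. With no move the player to move loses. Otherwise the position is W if at least one move leads to an L position for the opponent, and L if every move leads to a W.
No move ever increases a pile, so every position that can arise here has a ≤ 3 and b ≤ 5; it is enough to label the cells with 0 ≤ a ≤ 3 and 0 ≤ b ≤ 5.
Every move lowers a or b (never raises either), so fill the grid row by row in increasing a, and left to right within a row: each cell's successors are then already labelled.
      b=0  b=1  b=2  b=3  b=4  b=5
a=0:    L    L    W    W    W    W
a=1:    L    W    W    W    L    W
a=2:    W    W    L    L    W    W
a=3:    W    W    L    W    W    W
Cells with no legal move (terminal, hence L): (0,0), (0,1), (1,0).
The remaining L cells, each justified by listing all of its moves:
(1,4): L (options (1,2)(W), (1,1)(W), (0,3)(W) are all W)
(2,2): L (options (0,2)(W), (2,0)(W), (1,1)(W) are all W)
(2,3): L (options (0,3)(W), (2,1)(W), (2,0)(W), (1,2)(W) are all W)
(3,2): L (options (1,2)(W), (0,2)(W), (3,0)(W), (2,1)(W) are all W)
Every other cell has at least one move into one of the L cells above, so it is W.
(2,3): one of the L cells justified above, so L
(3,5): the move to (3,2) reaches an L cell, so W

(2,3): L, (3,5): W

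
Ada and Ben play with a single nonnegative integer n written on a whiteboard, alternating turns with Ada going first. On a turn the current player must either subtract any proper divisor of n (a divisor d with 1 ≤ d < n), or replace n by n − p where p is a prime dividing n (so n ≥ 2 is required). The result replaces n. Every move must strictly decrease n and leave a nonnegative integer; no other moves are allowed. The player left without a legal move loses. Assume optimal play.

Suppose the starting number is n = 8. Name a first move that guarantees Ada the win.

Classify positions by backward induction: terminal positions (no move available) are L. From any other position, the mover wins iff some move reaches an L.
n=0: no move → L
n=1: no move → L
n=2: can move to 0, which is L ⇒ W
n=3: can move to 0, which is L ⇒ W
n=4: moves to 2(W), 3(W); every one is W ⇒ L
n=5: can move to 0, which is L ⇒ W
n=6: can move to 4, which is L ⇒ W
n=7: can move to 0, which is L ⇒ W
n=8: can move to 4, which is L ⇒ W
From 8, the L positions reachable in one move are: 4.

Move to 4.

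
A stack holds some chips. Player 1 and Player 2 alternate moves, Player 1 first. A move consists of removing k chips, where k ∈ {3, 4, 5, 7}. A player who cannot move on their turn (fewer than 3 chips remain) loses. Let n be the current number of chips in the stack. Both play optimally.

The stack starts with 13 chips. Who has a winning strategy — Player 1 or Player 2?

Work bottom-up. With no move the player to move loses. Otherwise the position is W if at least one move leads to an L position for the opponent, and L if every move leads to a W.
n=0: no move → L
n=1: no move → L
n=2: no move → L
n=3: →0(L), so W
n=4: →1(L), so W
n=5: →2(L), so W
n=6: →2(L), so W
n=7: →2(L), so W
n=8: →1(L), so W
n=9: →2(L), so W
n=10: →7(W), 6(W), 5(W), 3(W) — all W, so L
n=11: →8(W), 7(W), 6(W), 4(W) — all W, so L
n=12: →9(W), 8(W), 7(W), 5(W) — all W, so L
n=13: →10(L), so W
From 13 Player 1 can remove 3, leaving 10, reaching an L position.

Player 1 wins.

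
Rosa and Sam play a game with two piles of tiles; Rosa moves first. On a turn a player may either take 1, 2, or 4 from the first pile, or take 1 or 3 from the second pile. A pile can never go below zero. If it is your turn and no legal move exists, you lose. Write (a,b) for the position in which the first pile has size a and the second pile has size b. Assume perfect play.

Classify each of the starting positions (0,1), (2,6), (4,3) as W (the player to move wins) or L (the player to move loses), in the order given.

Use the standard recursion: the mover loses at a terminal position; elsewhere, the mover wins exactly when some move hands the opponent an L position.
No move ever increases a pile, so every position that can arise here has a ≤ 4 and b ≤ 6; it is enough to label the cells with 0 ≤ a ≤ 4 and 0 ≤ b ≤ 6.
Every move lowers a or b (never raises either), so fill the grid row by row in increasing a, and left to right within a row: each cell's successors are then already labelled.
      b=0  b=1  b=2  b=3  b=4  b=5  b=6
a=0:    L    W    L    W    L    W    L
a=1:    W    L    W    L    W    L    W
a=2:    W    W    W    W    W    W    W
a=3:    L    W    L    W    L    W    L
a=4:    W    L    W    L    W    L    W
Cells with no legal move (terminal, hence L): (0,0).
The remaining L cells, each justified by listing all of its moves:
(0,2): the only move is to (0,1)(W), a W ⇒ L
(0,4): moves to (0,3)(W), (0,1)(W); every one is W ⇒ L
(0,6): moves to (0,5)(W), (0,3)(W); every one is W ⇒ L
(1,1): moves to (0,1)(W), (1,0)(W); every one is W ⇒ L
(1,3): moves to (0,3)(W), (1,2)(W), (1,0)(W); every one is W ⇒ L
(1,5): moves to (0,5)(W), (1,4)(W), (1,2)(W); every one is W ⇒ L
(3,0): moves to (2,0)(W), (1,0)(W); every one is W ⇒ L
(3,2): moves to (2,2)(W), (1,2)(W), (3,1)(W); every one is W ⇒ L
(3,4): moves to (2,4)(W), (1,4)(W), (3,3)(W), (3,1)(W); every one is W ⇒ L
(3,6): moves to (2,6)(W), (1,6)(W), (3,5)(W), (3,3)(W); every one is W ⇒ L
(4,1): moves to (3,1)(W), (2,1)(W), (0,1)(W), (4,0)(W); every one is W ⇒ L
(4,3): moves to (3,3)(W), (2,3)(W), (0,3)(W), (4,2)(W), (4,0)(W); every one is W ⇒ L
(4,5): moves to (3,5)(W), (2,5)(W), (0,5)(W), (4,4)(W), (4,2)(W); every one is W ⇒ L
Every other cell has at least one move into one of the L cells above, so it is W.
(0,1): the move to (0,0) reaches an L cell, so W
(2,6): the move to (0,6) reaches an L cell, so W
(4,3): one of the L cells justified above, so L

(0,1): W, (2,6): W, (4,3): L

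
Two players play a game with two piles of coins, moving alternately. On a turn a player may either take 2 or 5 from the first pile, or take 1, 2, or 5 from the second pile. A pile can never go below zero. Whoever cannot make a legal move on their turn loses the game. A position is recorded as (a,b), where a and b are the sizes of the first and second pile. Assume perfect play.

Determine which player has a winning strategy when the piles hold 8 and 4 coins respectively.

The first player wins.

Work bottom-up. With no move the player to move loses. Otherwise the position is W if at least one move leads to an L position for the opponent, and L if every move leads to a W.
No move ever increases a pile, so every position that can arise here has a ≤ 8 and b ≤ 4; it is enough to label the cells with 0 ≤ a ≤ 8 and 0 ≤ b ≤ 4.
Every move lowers a or b (never raises either), so fill the grid row by row in increasing a, and left to right within a row: each cell's successors are then already labelled.
      b=0  b=1  b=2  b=3  b=4
a=0:    L    W    W    L    W
a=1:    L    W    W    L    W
a=2:    W    L    W    W    L
a=3:    W    L    W    W    L
a=4:    L    W    W    L    W
a=5:    W    W    L    W    W
a=6:    W    L    W    W    L
a=7:    L    W    W    L    W
a=8:    L    W    W    L    W
Cells with no legal move (terminal, hence L): (0,0), (1,0).
The remaining L cells, each justified by listing all of its moves:
(0,3): →(0,2)(W), (0,1)(W) — all W, so L
(1,3): →(1,2)(W), (1,1)(W) — all W, so L
(2,1): →(0,1)(W), (2,0)(W) — all W, so L
(2,4): →(0,4)(W), (2,3)(W), (2,2)(W) — all W, so L
(3,1): →(1,1)(W), (3,0)(W) — all W, so L
(3,4): →(1,4)(W), (3,3)(W), (3,2)(W) — all W, so L
(4,0): →(2,0)(W) only, which is W, so L
(4,3): →(2,3)(W), (4,2)(W), (4,1)(W) — all W, so L
(5,2): →(3,2)(W), (0,2)(W), (5,1)(W), (5,0)(W) — all W, so L
(6,1): →(4,1)(W), (1,1)(W), (6,0)(W) — all W, so L
(6,4): →(4,4)(W), (1,4)(W), (6,3)(W), (6,2)(W) — all W, so L
(7,0): →(5,0)(W), (2,0)(W) — all W, so L
(7,3): →(5,3)(W), (2,3)(W), (7,2)(W), (7,1)(W) — all W, so L
(8,0): →(6,0)(W), (3,0)(W) — all W, so L
(8,3): →(6,3)(W), (3,3)(W), (8,2)(W), (8,1)(W) — all W, so L
Every other cell has at least one move into one of the L cells above, so it is W.
The starting position (8,4) is W: the player to move should move to (6,4), handing over an L position.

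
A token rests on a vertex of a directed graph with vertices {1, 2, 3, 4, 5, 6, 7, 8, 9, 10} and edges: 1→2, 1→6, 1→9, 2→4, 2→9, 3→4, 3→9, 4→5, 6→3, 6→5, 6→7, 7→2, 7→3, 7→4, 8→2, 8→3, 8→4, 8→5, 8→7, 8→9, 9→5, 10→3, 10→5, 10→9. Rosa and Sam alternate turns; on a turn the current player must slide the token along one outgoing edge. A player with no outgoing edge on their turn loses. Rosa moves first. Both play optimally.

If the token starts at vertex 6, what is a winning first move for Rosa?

Move to 3.

Build the W/L table. Terminal = L. A non-terminal position is W if it has a move to some L; otherwise it is L.
Every edge goes from a vertex to one that appears earlier in the order 5, 4, 9, 3, 2, 7, 8, 6, 1, 10, so processing vertices in that order labels each vertex after all of its successors.
5: no outgoing edge → L
4: reaches L-position 5 → W
9: reaches L-position 5 → W
3: only reaches 9(W), 4(W), all W → L
2: only reaches 9(W), 4(W), all W → L
7: reaches L-position 2 → W
8: reaches L-position 2 → W
6: reaches L-position 3 → W
1: reaches L-position 2 → W
10: reaches L-position 3 → W
From 6, the L positions reachable in one move are: 3, 5. Any move reaching one of these is winning.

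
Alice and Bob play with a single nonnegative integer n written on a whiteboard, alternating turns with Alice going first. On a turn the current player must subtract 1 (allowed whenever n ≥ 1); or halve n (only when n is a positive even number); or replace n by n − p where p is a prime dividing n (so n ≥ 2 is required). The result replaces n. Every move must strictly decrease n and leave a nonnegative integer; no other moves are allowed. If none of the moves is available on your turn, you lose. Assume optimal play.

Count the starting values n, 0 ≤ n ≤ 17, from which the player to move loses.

Build the W/L table. Terminal = L. A non-terminal position is W if it has a move to some L; otherwise it is L.
n=0: no move → L
n=1: can move to 0, which is L ⇒ W
n=2: can move to 0, which is L ⇒ W
n=3: can move to 0, which is L ⇒ W
n=4: moves to 2(W), 3(W); every one is W ⇒ L
n=5: can move to 0, which is L ⇒ W
n=6: can move to 4, which is L ⇒ W
n=7: can move to 0, which is L ⇒ W
n=8: can move to 4, which is L ⇒ W
n=9: moves to 6(W), 8(W); every one is W ⇒ L
n=10: can move to 9, which is L ⇒ W
n=11: can move to 0, which is L ⇒ W
n=12: can move to 9, which is L ⇒ W
n=13: can move to 0, which is L ⇒ W
n=14: moves to 7(W), 12(W), 13(W); every one is W ⇒ L
n=15: can move to 14, which is L ⇒ W
n=16: can move to 14, which is L ⇒ W
n=17: can move to 0, which is L ⇒ W
L entries with 0 ≤ n ≤ 17: n = 0, 4, 9, 14; that makes 4.

4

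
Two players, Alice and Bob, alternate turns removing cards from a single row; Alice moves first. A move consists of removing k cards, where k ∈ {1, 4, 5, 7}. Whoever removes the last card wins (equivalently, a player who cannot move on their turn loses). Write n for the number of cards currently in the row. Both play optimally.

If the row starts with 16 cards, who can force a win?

Bob wins.

Positions with no move are L. A position that does have a move is losing for the player to move precisely when every available move leads to a winning position for the opponent. Fill in the labels:
n=0: no move → L
n=1: →0(L), so W
n=2: →1(W) only, which is W, so L
n=3: →2(L), so W
n=4: →0(L), so W
n=5: →0(L), so W
n=6: →2(L), so W
n=7: →2(L), so W
n=8: →7(W), 4(W), 3(W), 1(W) — all W, so L
n=9: →8(L), so W
n=10: →9(W), 6(W), 5(W), 3(W) — all W, so L
n=11: →10(L), so W
n=12: →8(L), so W
n=13: →8(L), so W
n=14: →10(L), so W
n=15: →10(L), so W
n=16: →15(W), 12(W), 11(W), 9(W) — all W, so L
Every move from 16 reaches a W position, so the mover loses.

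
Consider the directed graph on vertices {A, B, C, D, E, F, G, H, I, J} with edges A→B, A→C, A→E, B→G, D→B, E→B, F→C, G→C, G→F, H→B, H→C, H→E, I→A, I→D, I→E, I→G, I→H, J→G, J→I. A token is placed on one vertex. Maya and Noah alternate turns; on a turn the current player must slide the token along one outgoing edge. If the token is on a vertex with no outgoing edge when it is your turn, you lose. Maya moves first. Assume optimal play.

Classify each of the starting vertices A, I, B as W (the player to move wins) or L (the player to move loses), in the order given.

Positions with no move are L. A position that does have a move is losing for the player to move precisely when every available move leads to a winning position for the opponent. Fill in the labels:
Every edge goes from a vertex to one that appears earlier in the order C, F, G, B, E, A, D, H, I, J, so processing vertices in that order labels each vertex after all of its successors.
C: no outgoing edge → L
F: can move to C, which is L ⇒ W
G: can move to C, which is L ⇒ W
B: the only move is to G(W), a W ⇒ L
E: can move to B, which is L ⇒ W
A: can move to B, which is L ⇒ W
D: can move to B, which is L ⇒ W
H: can move to B, which is L ⇒ W
I: moves to H(W), D(W), A(W), E(W), G(W); every one is W ⇒ L
J: can move to I, which is L ⇒ W

A: W, I: L, B: L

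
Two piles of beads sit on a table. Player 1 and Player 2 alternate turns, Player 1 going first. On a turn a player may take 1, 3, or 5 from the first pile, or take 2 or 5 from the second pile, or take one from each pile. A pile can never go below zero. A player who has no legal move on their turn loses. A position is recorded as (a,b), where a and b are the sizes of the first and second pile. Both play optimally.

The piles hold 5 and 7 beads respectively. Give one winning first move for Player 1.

Move to (0,7).

Compute win/loss labels from the base case upward. A position with no move is L. Any other position is W if it can reach an L in one move, else L.
No move ever increases a pile, so every position that can arise here has a ≤ 5 and b ≤ 7; it is enough to label the cells with 0 ≤ a ≤ 5 and 0 ≤ b ≤ 7.
Every move lowers a or b (never raises either), so fill the grid row by row in increasing a, and left to right within a row: each cell's successors are then already labelled.
      b=0  b=1  b=2  b=3  b=4  b=5  b=6  b=7
a=0:    L    L    W    W    L    W    W    L
a=1:    W    W    W    L    W    W    L    W
a=2:    L    L    W    W    W    W    W    W
a=3:    W    W    W    L    W    W    L    W
a=4:    L    L    W    W    W    W    W    W
a=5:    W    W    W    L    W    W    L    W
Cells with no legal move (terminal, hence L): (0,0), (0,1).
The remaining L cells, each justified by listing all of its moves:
(0,4): L (sole option (0,2)(W) is W)
(0,7): L (options (0,5)(W), (0,2)(W) are all W)
(1,3): L (options (0,3)(W), (1,1)(W), (0,2)(W) are all W)
(1,6): L (options (0,6)(W), (1,4)(W), (1,1)(W), (0,5)(W) are all W)
(2,0): L (sole option (1,0)(W) is W)
(2,1): L (options (1,1)(W), (1,0)(W) are all W)
(3,3): L (options (2,3)(W), (0,3)(W), (3,1)(W), (2,2)(W) are all W)
(3,6): L (options (2,6)(W), (0,6)(W), (3,4)(W), (3,1)(W), (2,5)(W) are all W)
(4,0): L (options (3,0)(W), (1,0)(W) are all W)
(4,1): L (options (3,1)(W), (1,1)(W), (3,0)(W) are all W)
(5,3): L (options (4,3)(W), (2,3)(W), (0,3)(W), (5,1)(W), (4,2)(W) are all W)
(5,6): L (options (4,6)(W), (2,6)(W), (0,6)(W), (5,4)(W), (5,1)(W), (4,5)(W) are all W)
Every other cell has at least one move into one of the L cells above, so it is W.
From (5,7), the L positions reachable in one move are: (0,7).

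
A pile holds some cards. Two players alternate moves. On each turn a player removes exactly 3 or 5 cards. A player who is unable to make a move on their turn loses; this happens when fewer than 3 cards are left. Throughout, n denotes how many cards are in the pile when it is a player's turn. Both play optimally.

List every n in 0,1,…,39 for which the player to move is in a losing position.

0, 1, 2, 8, 9, 10, 16, 17, 18, 24, 25, 26, 32, 33, 34

Positions with no move are L. A position that does have a move is losing for the player to move precisely when every available move leads to a winning position for the opponent. Fill in the labels:
n=0: no move → L
n=1: no move → L
n=2: no move → L
n=3: W (go to 0, an L position)
n=4: W (go to 1, an L position)
n=5: W (go to 2, an L position)
n=6: W (go to 1, an L position)
n=7: W (go to 2, an L position)
n=8: L (options 5(W), 3(W) are all W)
n=9: L (options 6(W), 4(W) are all W)
n=10: L (options 7(W), 5(W) are all W)
n=11: W (go to 8, an L position)
n=12: W (go to 9, an L position)
n=13: W (go to 10, an L position)
n=14: W (go to 9, an L position)
n=15: W (go to 10, an L position)
n=16: L (options 13(W), 11(W) are all W)
n=17: L (options 14(W), 12(W) are all W)
n=18: L (options 15(W), 13(W) are all W)
n=19: W (go to 16, an L position)
n=20: W (go to 17, an L position)
n=21: W (go to 18, an L position)
n=22: W (go to 17, an L position)
n=23: W (go to 18, an L position)
n=24: L (options 21(W), 19(W) are all W)
n=25: L (options 22(W), 20(W) are all W)
n=26: L (options 23(W), 21(W) are all W)
n=27: W (go to 24, an L position)
n=28: W (go to 25, an L position)
n=29: W (go to 26, an L position)
n=30: W (go to 25, an L position)
n=31: W (go to 26, an L position)
n=32: L (options 29(W), 27(W) are all W)
n=33: L (options 30(W), 28(W) are all W)
n=34: L (options 31(W), 29(W) are all W)
n=35: W (go to 32, an L position)
n=36: W (go to 33, an L position)
n=37: W (go to 34, an L position)
n=38: W (go to 33, an L position)
n=39: W (go to 34, an L position)
Reading off the rows marked L gives the requested list; there are 15 such values of n.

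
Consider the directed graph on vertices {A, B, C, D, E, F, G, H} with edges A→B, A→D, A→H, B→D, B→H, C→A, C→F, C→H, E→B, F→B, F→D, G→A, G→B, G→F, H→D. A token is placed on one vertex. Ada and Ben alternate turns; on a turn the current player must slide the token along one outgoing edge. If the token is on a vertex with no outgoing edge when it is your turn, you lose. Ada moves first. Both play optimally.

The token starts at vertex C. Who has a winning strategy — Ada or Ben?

Compute win/loss labels from the base case upward. A position with no move is L. Any other position is W if it can reach an L in one move, else L.
Every edge goes from a vertex to one that appears earlier in the order D, H, B, A, F, C, G, E, so processing vertices in that order labels each vertex after all of its successors.
D: no outgoing edge → L
H: W (go to D, an L position)
B: W (go to D, an L position)
A: W (go to D, an L position)
F: W (go to D, an L position)
C: L (options F(W), A(W), H(W) are all W)
G: L (options F(W), A(W), B(W) are all W)
E: L (sole option B(W) is W)
The starting position C is L: whatever Ada does, the opponent receives a W position.

Ben wins.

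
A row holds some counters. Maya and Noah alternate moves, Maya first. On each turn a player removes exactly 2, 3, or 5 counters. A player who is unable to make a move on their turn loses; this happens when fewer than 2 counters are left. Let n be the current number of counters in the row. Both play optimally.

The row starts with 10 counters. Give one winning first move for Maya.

Positions with no move are L. A position that does have a move is losing for the player to move precisely when every available move leads to a winning position for the opponent. Fill in the labels:
n=0: no move → L
n=1: no move → L
n=2: reaches L-position 0 → W
n=3: reaches L-position 1 → W
n=4: reaches L-position 1 → W
n=5: reaches L-position 0 → W
n=6: reaches L-position 1 → W
n=7: only reaches 5(W), 4(W), 2(W), all W → L
n=8: only reaches 6(W), 5(W), 3(W), all W → L
n=9: reaches L-position 7 → W
n=10: reaches L-position 8 → W
From 10, the L positions reachable in one move are: 8, 7. Any move reaching one of these is winning.

Remove 2, leaving 8.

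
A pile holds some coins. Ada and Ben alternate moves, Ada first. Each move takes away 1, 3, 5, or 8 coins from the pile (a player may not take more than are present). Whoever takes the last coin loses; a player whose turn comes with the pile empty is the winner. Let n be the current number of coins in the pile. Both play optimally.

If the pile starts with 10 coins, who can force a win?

Ada wins.

Work bottom-up. With no move the player to move wins. Otherwise the position is W if at least one move leads to an L position for the opponent, and L if every move leads to a W.
n=0: no move; the opponent has just taken the last coin and therefore loses → W
n=1: L (sole option 0(W) is W)
n=2: W (go to 1, an L position)
n=3: L (options 2(W), 0(W) are all W)
n=4: W (go to 3, an L position)
n=5: L (options 4(W), 2(W), 0(W) are all W)
n=6: W (go to 5, an L position)
n=7: L (options 6(W), 4(W), 2(W) are all W)
n=8: W (go to 7, an L position)
n=9: W (go to 1, an L position)
n=10: W (go to 7, an L position)
From 10 Ada can remove 3, leaving 7, reaching an L position.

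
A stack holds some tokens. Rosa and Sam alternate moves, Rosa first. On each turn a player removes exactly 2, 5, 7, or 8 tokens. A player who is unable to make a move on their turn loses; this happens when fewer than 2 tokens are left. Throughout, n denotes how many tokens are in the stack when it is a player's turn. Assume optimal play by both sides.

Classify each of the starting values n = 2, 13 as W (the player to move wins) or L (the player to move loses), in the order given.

Build the W/L table. Terminal = L. A non-terminal position is W if it has a move to some L; otherwise it is L.
n=0: no move → L
n=1: no move → L
n=2: W (go to 0, an L position)
n=3: W (go to 1, an L position)
n=4: L (sole option 2(W) is W)
n=5: W (go to 0, an L position)
n=6: W (go to 4, an L position)
n=7: W (go to 0, an L position)
n=8: W (go to 1, an L position)
n=9: W (go to 4, an L position)
n=10: L (options 8(W), 5(W), 3(W), 2(W) are all W)
n=11: W (go to 4, an L position)
n=12: W (go to 10, an L position)
n=13: L (options 11(W), 8(W), 6(W), 5(W) are all W)

2: W, 13: L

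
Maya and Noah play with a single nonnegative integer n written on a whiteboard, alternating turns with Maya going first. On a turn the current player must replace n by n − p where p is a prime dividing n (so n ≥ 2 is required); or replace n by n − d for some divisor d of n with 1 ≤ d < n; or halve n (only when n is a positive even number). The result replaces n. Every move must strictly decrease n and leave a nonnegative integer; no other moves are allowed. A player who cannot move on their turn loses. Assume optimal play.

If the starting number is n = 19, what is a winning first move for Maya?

Classify positions by backward induction: terminal positions (no move available) are L. From any other position, the mover wins iff some move reaches an L.
n=0: no move → L
n=1: no move → L
n=2: reaches L-position 0 → W
n=3: reaches L-position 0 → W
n=4: only reaches 2(W), 3(W), all W → L
n=5: reaches L-position 0 → W
n=6: reaches L-position 4 → W
n=7: reaches L-position 0 → W
n=8: reaches L-position 4 → W
n=9: only reaches 6(W), 8(W), all W → L
n=10: reaches L-position 9 → W
n=11: reaches L-position 0 → W
n=12: reaches L-position 9 → W
n=13: reaches L-position 0 → W
n=14: only reaches 7(W), 12(W), 13(W), all W → L
n=15: reaches L-position 14 → W
n=16: reaches L-position 14 → W
n=17: reaches L-position 0 → W
n=18: reaches L-position 9 → W
n=19: reaches L-position 0 → W
From 19, the L positions reachable in one move are: 0.

Move to 0.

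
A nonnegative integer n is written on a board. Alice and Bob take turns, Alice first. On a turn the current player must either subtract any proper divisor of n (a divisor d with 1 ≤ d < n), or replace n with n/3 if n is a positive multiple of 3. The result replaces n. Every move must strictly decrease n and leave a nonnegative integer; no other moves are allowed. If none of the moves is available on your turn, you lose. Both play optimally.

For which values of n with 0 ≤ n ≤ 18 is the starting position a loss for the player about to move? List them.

0, 1, 4, 7, 9, 11, 13, 15, 17

Build the W/L table. Terminal = L. A non-terminal position is W if it has a move to some L; otherwise it is L.
n=0: no move → L
n=1: no move → L
n=2: reaches L-position 1 → W
n=3: reaches L-position 1 → W
n=4: only reaches 2(W), 3(W), all W → L
n=5: reaches L-position 4 → W
n=6: reaches L-position 4 → W
n=7: only reaches 6(W), which is W → L
n=8: reaches L-position 4 → W
n=9: only reaches 3(W), 6(W), 8(W), all W → L
n=10: reaches L-position 9 → W
n=11: only reaches 10(W), which is W → L
n=12: reaches L-position 4 → W
n=13: only reaches 12(W), which is W → L
n=14: reaches L-position 7 → W
n=15: only reaches 5(W), 10(W), 12(W), 14(W), all W → L
n=16: reaches L-position 15 → W
n=17: only reaches 16(W), which is W → L
n=18: reaches L-position 9 → W
Reading off the rows marked L gives the requested list; there are 9 such values of n.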